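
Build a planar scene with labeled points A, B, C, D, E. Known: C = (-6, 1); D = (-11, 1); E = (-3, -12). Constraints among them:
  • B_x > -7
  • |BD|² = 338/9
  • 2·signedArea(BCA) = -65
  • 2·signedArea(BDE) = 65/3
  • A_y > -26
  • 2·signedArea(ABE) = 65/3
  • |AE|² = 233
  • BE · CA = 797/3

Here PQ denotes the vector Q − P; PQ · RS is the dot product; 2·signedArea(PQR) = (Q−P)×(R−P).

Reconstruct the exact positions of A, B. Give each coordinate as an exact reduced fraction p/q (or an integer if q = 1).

1. B_x = -20/3  [line 13·x + 8·y + 340/3 = 0 ∩ |BD|² = 338/9]
2. B_y = -10/3  [line 13·x + 8·y + 340/3 = 0 ∩ |BD|² = 338/9]
   → B = (-20/3, -10/3)
3. A_x = 5  [2·signedArea(ABE) = 65/3 ∩ BE · CA = 797/3]
4. A_y = -25  [2·signedArea(ABE) = 65/3 ∩ BE · CA = 797/3]
   → A = (5, -25)

A = (5, -25)
B = (-20/3, -10/3)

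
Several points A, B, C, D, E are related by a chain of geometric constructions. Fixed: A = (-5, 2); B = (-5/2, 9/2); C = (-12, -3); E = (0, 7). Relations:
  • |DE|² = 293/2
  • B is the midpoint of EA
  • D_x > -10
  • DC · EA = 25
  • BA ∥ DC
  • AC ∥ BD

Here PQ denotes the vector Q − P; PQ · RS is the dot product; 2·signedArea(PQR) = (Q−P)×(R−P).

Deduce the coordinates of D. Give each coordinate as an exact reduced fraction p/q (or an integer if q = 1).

1. D_x = -19/2  [BA ∥ DC ∩ AC ∥ BD]
2. D_y = -1/2  [BA ∥ DC ∩ AC ∥ BD]
   → D = (-19/2, -1/2)

D = (-19/2, -1/2)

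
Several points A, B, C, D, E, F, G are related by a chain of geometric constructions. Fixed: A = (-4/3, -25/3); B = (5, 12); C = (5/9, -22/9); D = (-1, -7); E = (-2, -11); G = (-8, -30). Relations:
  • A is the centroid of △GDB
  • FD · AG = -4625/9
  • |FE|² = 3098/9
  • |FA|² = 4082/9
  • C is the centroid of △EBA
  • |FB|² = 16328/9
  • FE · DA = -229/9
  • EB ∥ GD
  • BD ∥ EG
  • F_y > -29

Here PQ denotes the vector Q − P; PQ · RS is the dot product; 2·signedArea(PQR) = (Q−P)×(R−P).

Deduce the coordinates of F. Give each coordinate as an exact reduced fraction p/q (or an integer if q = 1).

F = (-23/3, -86/3)

1. F_x = -23/3  [FE · DA = -229/9 ∩ FD · AG = -4625/9]
2. F_y = -86/3  [FE · DA = -229/9 ∩ FD · AG = -4625/9]
   → F = (-23/3, -86/3)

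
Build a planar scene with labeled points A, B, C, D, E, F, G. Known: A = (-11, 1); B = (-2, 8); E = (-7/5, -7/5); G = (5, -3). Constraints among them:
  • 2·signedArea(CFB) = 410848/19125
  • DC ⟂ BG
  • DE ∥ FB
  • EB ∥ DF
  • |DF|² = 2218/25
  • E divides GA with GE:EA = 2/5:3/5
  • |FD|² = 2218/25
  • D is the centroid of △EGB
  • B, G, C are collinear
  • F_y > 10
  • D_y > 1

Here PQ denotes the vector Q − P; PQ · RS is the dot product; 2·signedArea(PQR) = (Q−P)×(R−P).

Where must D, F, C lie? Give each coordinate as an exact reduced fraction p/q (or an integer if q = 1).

C = (2308/1275, 2566/1275)
D = (8/15, 6/5)
F = (-1/15, 53/5)

1. D_x = 8/15  [D is the centroid of △EGB]
2. D_y = 6/5  [D is the centroid of △EGB]
   → D = (8/15, 6/5)
3. F_x = -1/15  [DE ∥ FB ∩ EB ∥ DF]
4. F_y = 53/5  [DE ∥ FB ∩ EB ∥ DF]
   → F = (-1/15, 53/5)
5. C_x = 2308/1275  [B, G, C are collinear ∩ DC ⟂ BG]
6. C_y = 2566/1275  [B, G, C are collinear ∩ DC ⟂ BG]
   → C = (2308/1275, 2566/1275)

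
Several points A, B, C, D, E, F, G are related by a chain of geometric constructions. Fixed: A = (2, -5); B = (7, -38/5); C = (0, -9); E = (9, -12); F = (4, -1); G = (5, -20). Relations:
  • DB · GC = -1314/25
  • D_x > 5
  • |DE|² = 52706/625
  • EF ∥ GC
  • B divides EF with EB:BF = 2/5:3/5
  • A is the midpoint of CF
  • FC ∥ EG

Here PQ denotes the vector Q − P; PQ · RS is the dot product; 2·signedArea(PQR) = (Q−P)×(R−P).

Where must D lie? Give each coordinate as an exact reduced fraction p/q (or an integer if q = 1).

D = (26/5, -91/25)

1. D_x = 26/5  [line 5·x + -11·y + -1651/25 = 0 ∩ |DE|² = 52706/625]
2. D_y = -91/25  [line 5·x + -11·y + -1651/25 = 0 ∩ |DE|² = 52706/625]
   → D = (26/5, -91/25)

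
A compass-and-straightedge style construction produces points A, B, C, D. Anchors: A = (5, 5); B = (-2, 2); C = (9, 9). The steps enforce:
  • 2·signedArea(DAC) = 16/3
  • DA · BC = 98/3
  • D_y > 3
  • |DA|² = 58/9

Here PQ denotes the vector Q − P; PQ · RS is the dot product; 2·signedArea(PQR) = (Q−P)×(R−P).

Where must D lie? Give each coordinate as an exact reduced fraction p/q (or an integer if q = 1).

1. D_x = 8/3  [DA · BC = 98/3 ∩ 2·signedArea(DAC) = 16/3]
2. D_y = 4  [DA · BC = 98/3 ∩ 2·signedArea(DAC) = 16/3]
   → D = (8/3, 4)

D = (8/3, 4)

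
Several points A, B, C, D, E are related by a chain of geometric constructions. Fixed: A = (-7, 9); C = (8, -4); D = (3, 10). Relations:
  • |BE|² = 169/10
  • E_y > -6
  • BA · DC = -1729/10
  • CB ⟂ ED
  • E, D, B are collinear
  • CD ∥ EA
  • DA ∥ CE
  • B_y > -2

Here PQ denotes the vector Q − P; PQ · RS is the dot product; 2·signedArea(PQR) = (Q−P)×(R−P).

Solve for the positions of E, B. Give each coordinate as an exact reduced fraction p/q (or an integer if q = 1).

1. E_x = -2  [CD ∥ EA ∩ DA ∥ CE]
2. E_y = -5  [CD ∥ EA ∩ DA ∥ CE]
   → E = (-2, -5)
3. B_x = -7/10  [E, D, B are collinear ∩ CB ⟂ ED]
4. B_y = -11/10  [E, D, B are collinear ∩ CB ⟂ ED]
   → B = (-7/10, -11/10)

B = (-7/10, -11/10)
E = (-2, -5)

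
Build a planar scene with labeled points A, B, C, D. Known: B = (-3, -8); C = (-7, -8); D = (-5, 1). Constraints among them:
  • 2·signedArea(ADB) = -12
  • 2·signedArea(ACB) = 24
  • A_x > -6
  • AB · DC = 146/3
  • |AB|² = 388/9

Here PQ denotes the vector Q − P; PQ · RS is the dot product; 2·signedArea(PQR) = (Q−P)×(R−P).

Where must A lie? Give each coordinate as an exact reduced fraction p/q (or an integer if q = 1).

A = (-17/3, -2)

1. A_x = -17/3  [2·signedArea(ACB) = 24 ∩ AB · DC = 146/3]
2. A_y = -2  [2·signedArea(ACB) = 24 ∩ AB · DC = 146/3]
   → A = (-17/3, -2)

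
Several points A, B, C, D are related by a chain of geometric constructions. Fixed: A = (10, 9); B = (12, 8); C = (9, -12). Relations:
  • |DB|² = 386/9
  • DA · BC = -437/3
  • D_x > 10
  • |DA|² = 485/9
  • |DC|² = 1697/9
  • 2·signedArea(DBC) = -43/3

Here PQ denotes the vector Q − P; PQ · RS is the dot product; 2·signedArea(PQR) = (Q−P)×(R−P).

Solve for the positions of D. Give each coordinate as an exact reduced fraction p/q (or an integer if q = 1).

D = (31/3, 5/3)

1. D_x = 31/3  [2·signedArea(DBC) = -43/3 ∩ DA · BC = -437/3]
2. D_y = 5/3  [2·signedArea(DBC) = -43/3 ∩ DA · BC = -437/3]
   → D = (31/3, 5/3)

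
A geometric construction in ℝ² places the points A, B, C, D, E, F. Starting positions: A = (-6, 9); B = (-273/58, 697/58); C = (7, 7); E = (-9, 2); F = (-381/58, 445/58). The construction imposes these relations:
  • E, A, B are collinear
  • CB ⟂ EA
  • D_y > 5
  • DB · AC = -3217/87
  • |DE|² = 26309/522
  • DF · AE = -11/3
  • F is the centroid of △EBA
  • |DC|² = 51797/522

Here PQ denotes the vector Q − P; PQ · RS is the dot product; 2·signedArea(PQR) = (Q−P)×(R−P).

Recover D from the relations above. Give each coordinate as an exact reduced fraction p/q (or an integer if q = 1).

1. D_x = -497/174  [DB · AC = -3217/87 ∩ DF · AE = -11/3]
2. D_y = 967/174  [DB · AC = -3217/87 ∩ DF · AE = -11/3]
   → D = (-497/174, 967/174)

D = (-497/174, 967/174)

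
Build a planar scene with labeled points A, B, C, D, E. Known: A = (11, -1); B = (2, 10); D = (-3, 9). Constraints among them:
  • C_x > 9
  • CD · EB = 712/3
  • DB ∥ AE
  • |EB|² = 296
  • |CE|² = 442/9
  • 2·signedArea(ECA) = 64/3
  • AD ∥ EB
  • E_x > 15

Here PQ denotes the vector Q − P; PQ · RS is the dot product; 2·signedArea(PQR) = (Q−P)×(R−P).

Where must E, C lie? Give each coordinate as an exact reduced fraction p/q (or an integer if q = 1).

C = (29/3, 3)
E = (16, 0)

1. E_x = 16  [AD ∥ EB ∩ DB ∥ AE]
2. E_y = 0  [AD ∥ EB ∩ DB ∥ AE]
   → E = (16, 0)
3. C_x = 29/3  [CD · EB = 712/3 ∩ 2·signedArea(ECA) = 64/3]
4. C_y = 3  [CD · EB = 712/3 ∩ 2·signedArea(ECA) = 64/3]
   → C = (29/3, 3)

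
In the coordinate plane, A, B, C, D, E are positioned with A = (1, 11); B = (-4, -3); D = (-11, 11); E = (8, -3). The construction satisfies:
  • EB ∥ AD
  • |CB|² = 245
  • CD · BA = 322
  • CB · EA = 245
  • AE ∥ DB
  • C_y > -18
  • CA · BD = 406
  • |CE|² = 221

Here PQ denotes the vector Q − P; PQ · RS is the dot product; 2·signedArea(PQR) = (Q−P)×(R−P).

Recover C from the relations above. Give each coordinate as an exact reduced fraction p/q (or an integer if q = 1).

1. C_x = 3  [CA · BD = 406 ∩ CD · BA = 322]
2. C_y = -17  [CA · BD = 406 ∩ CD · BA = 322]
   → C = (3, -17)

C = (3, -17)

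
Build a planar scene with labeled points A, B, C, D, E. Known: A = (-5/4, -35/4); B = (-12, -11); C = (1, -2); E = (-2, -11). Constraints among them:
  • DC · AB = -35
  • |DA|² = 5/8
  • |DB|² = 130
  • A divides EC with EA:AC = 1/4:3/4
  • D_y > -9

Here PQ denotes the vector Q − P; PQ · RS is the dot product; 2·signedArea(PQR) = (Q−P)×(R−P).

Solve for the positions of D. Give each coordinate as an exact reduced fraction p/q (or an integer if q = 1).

D = (-1, -8)

1. D_x = -1  [line 43/4·x + 9/4·y + 115/4 = 0 ∩ |DB|² = 130]
2. D_y = -8  [line 43/4·x + 9/4·y + 115/4 = 0 ∩ |DB|² = 130]
   → D = (-1, -8)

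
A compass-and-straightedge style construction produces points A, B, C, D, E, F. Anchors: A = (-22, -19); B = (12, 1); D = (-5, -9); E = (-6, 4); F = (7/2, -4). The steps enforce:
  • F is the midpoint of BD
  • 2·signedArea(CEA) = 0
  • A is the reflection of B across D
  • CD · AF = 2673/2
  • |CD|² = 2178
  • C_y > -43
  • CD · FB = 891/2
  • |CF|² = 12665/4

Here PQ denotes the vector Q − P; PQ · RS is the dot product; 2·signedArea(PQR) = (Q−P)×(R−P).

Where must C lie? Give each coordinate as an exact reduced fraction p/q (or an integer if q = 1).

C = (-38, -42)

1. C_x = -38  [2·signedArea(CEA) = 0 ∩ CD · FB = 891/2]
2. C_y = -42  [2·signedArea(CEA) = 0 ∩ CD · FB = 891/2]
   → C = (-38, -42)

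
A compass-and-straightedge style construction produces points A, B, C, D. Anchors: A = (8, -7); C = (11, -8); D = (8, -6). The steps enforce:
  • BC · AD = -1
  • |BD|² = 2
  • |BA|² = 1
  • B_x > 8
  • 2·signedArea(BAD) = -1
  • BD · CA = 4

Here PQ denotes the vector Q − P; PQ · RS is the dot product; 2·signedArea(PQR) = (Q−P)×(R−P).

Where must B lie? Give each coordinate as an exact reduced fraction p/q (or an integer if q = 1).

1. B_x = 9  [2·signedArea(BAD) = -1 ∩ BC · AD = -1]
2. B_y = -7  [2·signedArea(BAD) = -1 ∩ BC · AD = -1]
   → B = (9, -7)

B = (9, -7)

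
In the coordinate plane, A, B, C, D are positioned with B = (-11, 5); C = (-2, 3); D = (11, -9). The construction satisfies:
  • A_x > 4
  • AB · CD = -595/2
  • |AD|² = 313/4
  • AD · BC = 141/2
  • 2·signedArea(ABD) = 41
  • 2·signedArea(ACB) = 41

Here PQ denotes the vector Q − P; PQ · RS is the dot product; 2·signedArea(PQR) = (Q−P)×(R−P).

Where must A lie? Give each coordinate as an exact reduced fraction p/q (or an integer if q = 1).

1. A_x = 9/2  [2·signedArea(ABD) = 41 ∩ AB · CD = -595/2]
2. A_y = -3  [2·signedArea(ABD) = 41 ∩ AB · CD = -595/2]
   → A = (9/2, -3)

A = (9/2, -3)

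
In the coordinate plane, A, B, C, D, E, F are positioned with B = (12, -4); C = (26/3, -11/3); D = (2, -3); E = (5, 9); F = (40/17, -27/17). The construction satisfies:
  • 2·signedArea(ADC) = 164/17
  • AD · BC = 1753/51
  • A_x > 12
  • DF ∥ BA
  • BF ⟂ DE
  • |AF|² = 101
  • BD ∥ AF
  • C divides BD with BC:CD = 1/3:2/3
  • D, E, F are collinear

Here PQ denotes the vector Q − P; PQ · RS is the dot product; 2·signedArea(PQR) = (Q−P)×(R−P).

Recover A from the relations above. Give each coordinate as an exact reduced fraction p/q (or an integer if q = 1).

1. A_x = 210/17  [BD ∥ AF ∩ DF ∥ BA]
2. A_y = -44/17  [BD ∥ AF ∩ DF ∥ BA]
   → A = (210/17, -44/17)

A = (210/17, -44/17)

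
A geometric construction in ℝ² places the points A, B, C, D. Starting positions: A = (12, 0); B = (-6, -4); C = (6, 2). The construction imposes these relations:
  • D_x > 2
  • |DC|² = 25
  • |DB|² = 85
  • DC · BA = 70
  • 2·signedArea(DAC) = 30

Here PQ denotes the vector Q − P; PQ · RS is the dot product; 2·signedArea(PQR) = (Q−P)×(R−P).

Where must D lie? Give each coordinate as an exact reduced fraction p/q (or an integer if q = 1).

1. D_x = 3  [DC · BA = 70 ∩ 2·signedArea(DAC) = 30]
2. D_y = -2  [DC · BA = 70 ∩ 2·signedArea(DAC) = 30]
   → D = (3, -2)

D = (3, -2)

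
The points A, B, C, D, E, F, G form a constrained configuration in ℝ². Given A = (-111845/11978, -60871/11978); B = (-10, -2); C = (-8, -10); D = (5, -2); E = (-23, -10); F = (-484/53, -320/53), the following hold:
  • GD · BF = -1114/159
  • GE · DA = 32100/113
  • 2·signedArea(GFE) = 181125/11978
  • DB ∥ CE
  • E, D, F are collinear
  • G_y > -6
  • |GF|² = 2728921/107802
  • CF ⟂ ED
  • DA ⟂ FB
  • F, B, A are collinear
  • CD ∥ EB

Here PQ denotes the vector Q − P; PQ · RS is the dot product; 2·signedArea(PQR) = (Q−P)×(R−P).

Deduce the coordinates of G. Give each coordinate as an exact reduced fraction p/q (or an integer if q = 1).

1. G_x = -147779/35934  [GE · DA = 32100/113 ∩ 2·signedArea(GFE) = 181125/11978]
2. G_y = -204607/35934  [GE · DA = 32100/113 ∩ 2·signedArea(GFE) = 181125/11978]
   → G = (-147779/35934, -204607/35934)

G = (-147779/35934, -204607/35934)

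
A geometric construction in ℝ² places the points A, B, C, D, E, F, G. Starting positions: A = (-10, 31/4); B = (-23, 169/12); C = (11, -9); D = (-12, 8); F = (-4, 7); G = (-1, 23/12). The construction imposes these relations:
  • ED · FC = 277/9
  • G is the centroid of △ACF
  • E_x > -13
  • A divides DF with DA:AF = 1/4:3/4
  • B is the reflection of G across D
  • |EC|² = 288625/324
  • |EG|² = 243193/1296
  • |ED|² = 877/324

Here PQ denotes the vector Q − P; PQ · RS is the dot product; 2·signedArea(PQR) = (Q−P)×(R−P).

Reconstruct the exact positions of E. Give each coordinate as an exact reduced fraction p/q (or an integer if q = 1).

E = (-37/3, 173/18)

1. E_x = -37/3  [line -15·x + 16·y + -3049/9 = 0 ∩ |ED|² = 877/324]
2. E_y = 173/18  [line -15·x + 16·y + -3049/9 = 0 ∩ |ED|² = 877/324]
   → E = (-37/3, 173/18)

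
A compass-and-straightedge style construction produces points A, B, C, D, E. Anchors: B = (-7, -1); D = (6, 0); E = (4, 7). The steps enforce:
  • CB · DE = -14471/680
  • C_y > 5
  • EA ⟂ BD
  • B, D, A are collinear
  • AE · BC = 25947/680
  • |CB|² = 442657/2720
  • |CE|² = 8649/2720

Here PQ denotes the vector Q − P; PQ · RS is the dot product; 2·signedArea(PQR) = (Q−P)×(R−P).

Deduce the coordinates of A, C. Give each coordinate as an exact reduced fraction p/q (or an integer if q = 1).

1. A_x = 773/170  [B, D, A are collinear ∩ EA ⟂ BD]
2. A_y = -19/170  [B, D, A are collinear ∩ EA ⟂ BD]
   → A = (773/170, -19/170)
3. C_x = 2813/680  [CB · DE = -14471/680 ∩ AE · BC = 25947/680]
4. C_y = 3551/680  [CB · DE = -14471/680 ∩ AE · BC = 25947/680]
   → C = (2813/680, 3551/680)

A = (773/170, -19/170)
C = (2813/680, 3551/680)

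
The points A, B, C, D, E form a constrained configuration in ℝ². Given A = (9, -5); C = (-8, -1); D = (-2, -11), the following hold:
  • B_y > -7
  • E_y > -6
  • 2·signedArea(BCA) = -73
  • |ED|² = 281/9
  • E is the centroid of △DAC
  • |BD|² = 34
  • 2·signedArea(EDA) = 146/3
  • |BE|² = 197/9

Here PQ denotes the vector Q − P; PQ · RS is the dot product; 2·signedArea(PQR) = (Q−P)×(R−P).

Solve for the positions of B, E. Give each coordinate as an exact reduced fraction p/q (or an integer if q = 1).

1. B_x = -5  [line 4·x + 17·y + 122 = 0 ∩ |BD|² = 34]
2. B_y = -6  [line 4·x + 17·y + 122 = 0 ∩ |BD|² = 34]
   → B = (-5, -6)
3. E_x = -1/3  [E is the centroid of △DAC]
4. E_y = -17/3  [E is the centroid of △DAC]
   → E = (-1/3, -17/3)

B = (-5, -6)
E = (-1/3, -17/3)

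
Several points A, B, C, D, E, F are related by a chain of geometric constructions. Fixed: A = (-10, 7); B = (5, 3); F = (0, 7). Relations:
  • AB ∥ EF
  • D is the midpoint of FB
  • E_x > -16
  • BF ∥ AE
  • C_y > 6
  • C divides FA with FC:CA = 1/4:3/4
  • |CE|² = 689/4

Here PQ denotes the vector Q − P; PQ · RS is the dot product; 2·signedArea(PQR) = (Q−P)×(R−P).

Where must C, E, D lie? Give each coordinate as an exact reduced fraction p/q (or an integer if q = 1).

C = (-5/2, 7)
D = (5/2, 5)
E = (-15, 11)

1. C_x = -5/2  [C divides FA with FC:CA = 1/4:3/4]
2. C_y = 7  [C divides FA with FC:CA = 1/4:3/4]
   → C = (-5/2, 7)
3. E_x = -15  [AB ∥ EF ∩ BF ∥ AE]
4. E_y = 11  [AB ∥ EF ∩ BF ∥ AE]
   → E = (-15, 11)
5. D_x = 5/2  [D is the midpoint of FB]
6. D_y = 5  [D is the midpoint of FB]
   → D = (5/2, 5)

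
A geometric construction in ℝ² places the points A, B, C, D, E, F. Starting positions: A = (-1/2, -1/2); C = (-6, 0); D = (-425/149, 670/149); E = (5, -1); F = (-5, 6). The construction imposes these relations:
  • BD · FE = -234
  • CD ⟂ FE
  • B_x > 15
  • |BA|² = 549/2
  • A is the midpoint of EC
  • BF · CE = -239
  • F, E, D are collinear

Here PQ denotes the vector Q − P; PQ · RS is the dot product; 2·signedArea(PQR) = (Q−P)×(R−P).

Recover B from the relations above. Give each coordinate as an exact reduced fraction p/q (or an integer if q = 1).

1. B_x = 16  [BD · FE = -234 ∩ BF · CE = -239]
2. B_y = -2  [BD · FE = -234 ∩ BF · CE = -239]
   → B = (16, -2)

B = (16, -2)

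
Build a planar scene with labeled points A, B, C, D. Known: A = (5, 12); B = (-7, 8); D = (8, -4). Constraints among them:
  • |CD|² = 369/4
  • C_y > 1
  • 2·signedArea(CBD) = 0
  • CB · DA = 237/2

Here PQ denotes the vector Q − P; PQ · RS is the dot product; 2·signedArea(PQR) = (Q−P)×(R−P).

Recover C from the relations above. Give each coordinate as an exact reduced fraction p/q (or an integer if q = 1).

C = (1/2, 2)

1. C_x = 1/2  [2·signedArea(CBD) = 0 ∩ CB · DA = 237/2]
2. C_y = 2  [2·signedArea(CBD) = 0 ∩ CB · DA = 237/2]
   → C = (1/2, 2)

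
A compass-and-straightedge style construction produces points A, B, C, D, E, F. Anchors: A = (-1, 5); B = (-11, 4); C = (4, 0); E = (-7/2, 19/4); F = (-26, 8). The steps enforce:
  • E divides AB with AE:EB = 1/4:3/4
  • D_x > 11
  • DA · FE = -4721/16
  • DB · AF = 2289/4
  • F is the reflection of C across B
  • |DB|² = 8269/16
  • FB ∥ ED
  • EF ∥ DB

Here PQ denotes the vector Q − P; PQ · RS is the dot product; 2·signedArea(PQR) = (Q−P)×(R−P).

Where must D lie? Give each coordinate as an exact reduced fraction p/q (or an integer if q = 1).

D = (23/2, 3/4)

1. D_x = 23/2  [EF ∥ DB ∩ FB ∥ ED]
2. D_y = 3/4  [EF ∥ DB ∩ FB ∥ ED]
   → D = (23/2, 3/4)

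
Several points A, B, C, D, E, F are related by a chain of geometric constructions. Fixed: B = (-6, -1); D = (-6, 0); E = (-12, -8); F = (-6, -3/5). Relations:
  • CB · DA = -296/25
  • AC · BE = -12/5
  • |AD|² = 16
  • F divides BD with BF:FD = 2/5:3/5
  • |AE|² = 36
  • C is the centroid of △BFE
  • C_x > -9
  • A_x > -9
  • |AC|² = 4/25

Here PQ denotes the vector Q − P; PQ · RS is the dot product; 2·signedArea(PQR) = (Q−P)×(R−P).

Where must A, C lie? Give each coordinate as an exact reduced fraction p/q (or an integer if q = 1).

1. C_x = -8  [C is the centroid of △BFE]
2. C_y = -16/5  [C is the centroid of △BFE]
   → C = (-8, -16/5)
3. A_x = -42/5  [AC · BE = -12/5 ∩ CB · DA = -296/25]
4. A_y = -16/5  [AC · BE = -12/5 ∩ CB · DA = -296/25]
   → A = (-42/5, -16/5)

A = (-42/5, -16/5)
C = (-8, -16/5)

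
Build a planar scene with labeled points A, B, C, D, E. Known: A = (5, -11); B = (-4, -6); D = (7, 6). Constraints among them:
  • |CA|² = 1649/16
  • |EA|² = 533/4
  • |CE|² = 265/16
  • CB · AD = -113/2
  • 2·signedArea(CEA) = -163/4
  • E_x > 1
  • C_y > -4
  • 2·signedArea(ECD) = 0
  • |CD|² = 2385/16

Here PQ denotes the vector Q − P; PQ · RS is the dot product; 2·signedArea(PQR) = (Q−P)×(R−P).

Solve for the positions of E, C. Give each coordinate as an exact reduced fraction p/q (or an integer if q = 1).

1. C_x = -5/4  [line -2·x + -17·y + -107/2 = 0 ∩ |CD|² = 2385/16]
2. C_y = -3  [line -2·x + -17·y + -107/2 = 0 ∩ |CD|² = 2385/16]
   → C = (-5/4, -3)
3. E_x = 3/2  [2·signedArea(ECD) = 0 ∩ 2·signedArea(CEA) = -163/4]
4. E_y = 0  [2·signedArea(ECD) = 0 ∩ 2·signedArea(CEA) = -163/4]
   → E = (3/2, 0)

C = (-5/4, -3)
E = (3/2, 0)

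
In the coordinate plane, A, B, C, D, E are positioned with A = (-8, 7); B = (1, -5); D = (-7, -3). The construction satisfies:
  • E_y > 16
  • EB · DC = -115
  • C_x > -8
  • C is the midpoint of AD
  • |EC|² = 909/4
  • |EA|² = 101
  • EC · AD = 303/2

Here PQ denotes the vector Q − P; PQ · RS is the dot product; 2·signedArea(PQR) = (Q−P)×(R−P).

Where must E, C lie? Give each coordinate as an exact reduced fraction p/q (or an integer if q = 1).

1. C_x = -15/2  [C is the midpoint of AD]
2. C_y = 2  [C is the midpoint of AD]
   → C = (-15/2, 2)
3. E_x = -9  [line -1·x + 10·y + -179 = 0 ∩ |EA|² = 101]
4. E_y = 17  [line -1·x + 10·y + -179 = 0 ∩ |EA|² = 101]
   → E = (-9, 17)

C = (-15/2, 2)
E = (-9, 17)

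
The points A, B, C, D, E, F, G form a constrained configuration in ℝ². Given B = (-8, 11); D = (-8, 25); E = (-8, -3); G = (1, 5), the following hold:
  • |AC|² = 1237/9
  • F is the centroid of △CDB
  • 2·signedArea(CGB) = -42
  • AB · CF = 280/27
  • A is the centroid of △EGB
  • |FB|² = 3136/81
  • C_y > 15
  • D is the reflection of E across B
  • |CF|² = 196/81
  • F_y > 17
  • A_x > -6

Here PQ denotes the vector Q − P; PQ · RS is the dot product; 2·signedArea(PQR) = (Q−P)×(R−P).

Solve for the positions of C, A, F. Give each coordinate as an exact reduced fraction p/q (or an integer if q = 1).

A = (-5, 13/3)
C = (-8, 47/3)
F = (-8, 155/9)

1. A_x = -5  [A is the centroid of △EGB]
2. A_y = 13/3  [A is the centroid of △EGB]
   → A = (-5, 13/3)
3. C_x = -8  [line -6·x + -9·y + 93 = 0 ∩ |AC|² = 1237/9]
4. C_y = 47/3  [line -6·x + -9·y + 93 = 0 ∩ |AC|² = 1237/9]
   → C = (-8, 47/3)
5. F_x = -8  [F is the centroid of △CDB]
6. F_y = 155/9  [F is the centroid of △CDB]
   → F = (-8, 155/9)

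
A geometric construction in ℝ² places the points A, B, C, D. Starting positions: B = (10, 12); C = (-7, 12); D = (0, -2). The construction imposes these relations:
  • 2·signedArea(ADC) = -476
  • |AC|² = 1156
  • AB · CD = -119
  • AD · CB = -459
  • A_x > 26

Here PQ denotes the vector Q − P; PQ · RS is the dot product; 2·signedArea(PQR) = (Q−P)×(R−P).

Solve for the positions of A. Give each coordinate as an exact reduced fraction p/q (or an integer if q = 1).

1. A_x = 27  [2·signedArea(ADC) = -476 ∩ AD · CB = -459]
2. A_y = 12  [2·signedArea(ADC) = -476 ∩ AD · CB = -459]
   → A = (27, 12)

A = (27, 12)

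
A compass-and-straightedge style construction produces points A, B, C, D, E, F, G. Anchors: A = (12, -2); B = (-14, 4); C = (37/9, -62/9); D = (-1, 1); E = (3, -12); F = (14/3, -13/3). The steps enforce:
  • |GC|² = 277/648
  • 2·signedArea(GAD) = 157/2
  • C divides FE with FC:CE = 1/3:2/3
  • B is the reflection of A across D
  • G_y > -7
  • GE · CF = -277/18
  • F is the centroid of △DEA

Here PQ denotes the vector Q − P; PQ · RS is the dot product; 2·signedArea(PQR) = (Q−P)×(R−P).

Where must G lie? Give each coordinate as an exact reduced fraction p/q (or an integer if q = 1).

1. G_x = 17/4  [2·signedArea(GAD) = 157/2 ∩ GE · CF = -277/18]
2. G_y = -25/4  [2·signedArea(GAD) = 157/2 ∩ GE · CF = -277/18]
   → G = (17/4, -25/4)

G = (17/4, -25/4)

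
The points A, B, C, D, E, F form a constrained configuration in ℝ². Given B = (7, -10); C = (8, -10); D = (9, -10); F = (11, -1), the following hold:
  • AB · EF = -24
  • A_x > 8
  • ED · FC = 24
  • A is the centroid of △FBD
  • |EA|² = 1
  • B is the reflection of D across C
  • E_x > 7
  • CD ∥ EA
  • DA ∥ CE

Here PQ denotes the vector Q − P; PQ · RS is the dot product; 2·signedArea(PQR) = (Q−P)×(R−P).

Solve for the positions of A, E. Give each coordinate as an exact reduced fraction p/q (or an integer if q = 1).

A = (9, -7)
E = (8, -7)

1. A_x = 9  [A is the centroid of △FBD]
2. A_y = -7  [A is the centroid of △FBD]
   → A = (9, -7)
3. E_x = 8  [CD ∥ EA ∩ DA ∥ CE]
4. E_y = -7  [CD ∥ EA ∩ DA ∥ CE]
   → E = (8, -7)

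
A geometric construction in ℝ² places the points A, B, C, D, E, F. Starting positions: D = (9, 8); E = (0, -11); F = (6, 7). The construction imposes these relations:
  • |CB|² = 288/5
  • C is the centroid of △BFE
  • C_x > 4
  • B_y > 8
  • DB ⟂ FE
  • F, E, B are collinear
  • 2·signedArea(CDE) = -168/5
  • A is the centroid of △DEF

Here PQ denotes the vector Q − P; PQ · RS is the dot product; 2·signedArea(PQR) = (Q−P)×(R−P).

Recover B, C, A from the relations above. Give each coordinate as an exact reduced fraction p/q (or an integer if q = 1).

1. B_x = 33/5  [F, E, B are collinear ∩ DB ⟂ FE]
2. B_y = 44/5  [F, E, B are collinear ∩ DB ⟂ FE]
   → B = (33/5, 44/5)
3. C_x = 21/5  [C is the centroid of △BFE]
4. C_y = 8/5  [C is the centroid of △BFE]
   → C = (21/5, 8/5)
5. A_x = 5  [A is the centroid of △DEF]
6. A_y = 4/3  [A is the centroid of △DEF]
   → A = (5, 4/3)

A = (5, 4/3)
B = (33/5, 44/5)
C = (21/5, 8/5)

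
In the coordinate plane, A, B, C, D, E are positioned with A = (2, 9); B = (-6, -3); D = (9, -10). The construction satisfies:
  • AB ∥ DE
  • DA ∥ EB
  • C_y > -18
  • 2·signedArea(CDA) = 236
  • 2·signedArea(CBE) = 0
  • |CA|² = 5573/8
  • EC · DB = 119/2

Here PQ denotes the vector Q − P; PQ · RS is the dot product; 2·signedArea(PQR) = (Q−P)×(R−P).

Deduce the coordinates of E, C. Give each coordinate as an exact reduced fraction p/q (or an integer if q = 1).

C = (-3/4, -69/4)
E = (1, -22)

1. E_x = 1  [DA ∥ EB ∩ AB ∥ DE]
2. E_y = -22  [DA ∥ EB ∩ AB ∥ DE]
   → E = (1, -22)
3. C_x = -3/4  [2·signedArea(CBE) = 0 ∩ EC · DB = 119/2]
4. C_y = -69/4  [2·signedArea(CBE) = 0 ∩ EC · DB = 119/2]
   → C = (-3/4, -69/4)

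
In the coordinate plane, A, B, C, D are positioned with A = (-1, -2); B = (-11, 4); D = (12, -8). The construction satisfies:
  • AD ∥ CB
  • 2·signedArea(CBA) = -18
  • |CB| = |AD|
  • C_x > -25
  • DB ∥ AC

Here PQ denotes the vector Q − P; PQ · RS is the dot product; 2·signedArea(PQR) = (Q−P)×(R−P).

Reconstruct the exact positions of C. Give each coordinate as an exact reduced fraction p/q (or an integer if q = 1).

C = (-24, 10)

1. C_x = -24  [AD ∥ CB ∩ DB ∥ AC]
2. C_y = 10  [AD ∥ CB ∩ DB ∥ AC]
   → C = (-24, 10)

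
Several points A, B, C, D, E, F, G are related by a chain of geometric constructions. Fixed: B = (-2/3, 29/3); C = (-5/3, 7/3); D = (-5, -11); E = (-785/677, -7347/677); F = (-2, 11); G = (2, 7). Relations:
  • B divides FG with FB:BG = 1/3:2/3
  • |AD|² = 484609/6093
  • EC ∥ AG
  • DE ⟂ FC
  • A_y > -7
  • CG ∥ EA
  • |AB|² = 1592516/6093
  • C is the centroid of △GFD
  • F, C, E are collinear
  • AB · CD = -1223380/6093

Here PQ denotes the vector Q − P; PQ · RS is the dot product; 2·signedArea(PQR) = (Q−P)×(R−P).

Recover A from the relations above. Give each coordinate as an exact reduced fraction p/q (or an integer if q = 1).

A = (5092/2031, -12563/2031)

1. A_x = 5092/2031  [EC ∥ AG ∩ CG ∥ EA]
2. A_y = -12563/2031  [EC ∥ AG ∩ CG ∥ EA]
   → A = (5092/2031, -12563/2031)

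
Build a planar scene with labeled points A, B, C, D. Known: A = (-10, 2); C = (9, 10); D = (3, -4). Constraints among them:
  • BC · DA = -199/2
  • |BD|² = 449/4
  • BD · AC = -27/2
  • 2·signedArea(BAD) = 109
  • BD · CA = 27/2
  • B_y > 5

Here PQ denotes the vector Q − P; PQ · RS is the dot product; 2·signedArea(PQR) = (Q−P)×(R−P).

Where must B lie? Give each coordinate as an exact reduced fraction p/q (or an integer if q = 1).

B = (-1/2, 6)

1. B_x = -1/2  [BC · DA = -199/2 ∩ BD · CA = 27/2]
2. B_y = 6  [BC · DA = -199/2 ∩ BD · CA = 27/2]
   → B = (-1/2, 6)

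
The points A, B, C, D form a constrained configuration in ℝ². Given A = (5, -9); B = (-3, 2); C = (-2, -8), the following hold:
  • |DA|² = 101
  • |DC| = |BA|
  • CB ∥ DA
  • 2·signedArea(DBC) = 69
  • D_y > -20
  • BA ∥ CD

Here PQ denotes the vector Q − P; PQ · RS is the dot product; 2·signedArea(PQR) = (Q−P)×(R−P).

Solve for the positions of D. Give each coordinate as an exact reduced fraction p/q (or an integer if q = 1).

1. D_x = 6  [CB ∥ DA ∩ BA ∥ CD]
2. D_y = -19  [CB ∥ DA ∩ BA ∥ CD]
   → D = (6, -19)

D = (6, -19)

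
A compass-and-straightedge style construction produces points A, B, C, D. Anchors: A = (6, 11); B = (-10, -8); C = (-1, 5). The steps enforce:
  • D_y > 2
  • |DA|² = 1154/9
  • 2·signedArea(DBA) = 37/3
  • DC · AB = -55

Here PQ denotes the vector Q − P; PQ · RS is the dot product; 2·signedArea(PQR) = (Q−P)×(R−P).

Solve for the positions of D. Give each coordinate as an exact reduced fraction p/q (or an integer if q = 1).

D = (-5/3, 8/3)

1. D_x = -5/3  [DC · AB = -55 ∩ 2·signedArea(DBA) = 37/3]
2. D_y = 8/3  [DC · AB = -55 ∩ 2·signedArea(DBA) = 37/3]
   → D = (-5/3, 8/3)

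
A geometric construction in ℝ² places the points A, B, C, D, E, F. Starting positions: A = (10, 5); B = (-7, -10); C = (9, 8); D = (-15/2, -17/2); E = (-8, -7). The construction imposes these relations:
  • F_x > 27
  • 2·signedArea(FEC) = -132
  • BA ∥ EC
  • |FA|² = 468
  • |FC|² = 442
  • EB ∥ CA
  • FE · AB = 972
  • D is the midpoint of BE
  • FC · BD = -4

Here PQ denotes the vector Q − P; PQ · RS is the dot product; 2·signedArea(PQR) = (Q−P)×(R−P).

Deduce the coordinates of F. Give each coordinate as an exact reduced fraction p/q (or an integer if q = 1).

F = (28, 17)

1. F_x = 28  [2·signedArea(FEC) = -132 ∩ FE · AB = 972]
2. F_y = 17  [2·signedArea(FEC) = -132 ∩ FE · AB = 972]
   → F = (28, 17)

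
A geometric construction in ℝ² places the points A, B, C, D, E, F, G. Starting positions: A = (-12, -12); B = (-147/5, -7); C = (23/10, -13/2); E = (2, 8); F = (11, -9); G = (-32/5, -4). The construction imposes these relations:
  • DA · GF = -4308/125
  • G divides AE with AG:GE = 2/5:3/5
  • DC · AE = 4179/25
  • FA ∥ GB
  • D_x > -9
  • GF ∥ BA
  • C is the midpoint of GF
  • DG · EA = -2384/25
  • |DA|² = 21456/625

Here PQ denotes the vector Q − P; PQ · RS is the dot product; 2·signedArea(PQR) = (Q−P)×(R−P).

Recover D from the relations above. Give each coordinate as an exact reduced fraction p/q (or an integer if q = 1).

D = (-216/25, -36/5)

1. D_x = -216/25  [DC · AE = 4179/25 ∩ DA · GF = -4308/125]
2. D_y = -36/5  [DC · AE = 4179/25 ∩ DA · GF = -4308/125]
   → D = (-216/25, -36/5)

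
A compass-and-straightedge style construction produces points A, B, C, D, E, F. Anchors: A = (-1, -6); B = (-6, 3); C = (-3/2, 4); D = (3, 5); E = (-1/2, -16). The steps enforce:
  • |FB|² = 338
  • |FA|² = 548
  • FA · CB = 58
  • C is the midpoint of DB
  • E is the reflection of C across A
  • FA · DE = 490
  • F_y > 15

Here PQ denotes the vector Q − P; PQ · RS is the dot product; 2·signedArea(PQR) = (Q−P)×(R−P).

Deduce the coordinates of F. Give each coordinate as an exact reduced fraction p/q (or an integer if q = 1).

F = (7, 16)

1. F_x = 7  [FA · DE = 490 ∩ FA · CB = 58]
2. F_y = 16  [FA · DE = 490 ∩ FA · CB = 58]
   → F = (7, 16)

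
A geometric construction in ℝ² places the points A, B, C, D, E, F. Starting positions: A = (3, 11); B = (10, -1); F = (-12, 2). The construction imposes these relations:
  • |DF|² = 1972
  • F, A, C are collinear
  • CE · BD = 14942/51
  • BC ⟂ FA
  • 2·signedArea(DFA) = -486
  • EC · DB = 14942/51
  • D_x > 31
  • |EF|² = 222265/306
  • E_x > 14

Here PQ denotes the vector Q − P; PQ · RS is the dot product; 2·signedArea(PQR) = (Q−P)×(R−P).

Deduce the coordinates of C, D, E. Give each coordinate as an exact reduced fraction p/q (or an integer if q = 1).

C = (97/34, 371/34)
D = (32, -4)
E = (1525/102, 67/34)

1. C_x = 97/34  [F, A, C are collinear ∩ BC ⟂ FA]
2. C_y = 371/34  [F, A, C are collinear ∩ BC ⟂ FA]
   → C = (97/34, 371/34)
3. D_x = 32  [line -9·x + 15·y + 348 = 0 ∩ |DF|² = 1972]
4. D_y = -4  [line -9·x + 15·y + 348 = 0 ∩ |DF|² = 1972]
   → D = (32, -4)
5. E_x = 1525/102  [line 22·x + -3·y + -32947/102 = 0 ∩ |EF|² = 222265/306]
6. E_y = 67/34  [line 22·x + -3·y + -32947/102 = 0 ∩ |EF|² = 222265/306]
   → E = (1525/102, 67/34)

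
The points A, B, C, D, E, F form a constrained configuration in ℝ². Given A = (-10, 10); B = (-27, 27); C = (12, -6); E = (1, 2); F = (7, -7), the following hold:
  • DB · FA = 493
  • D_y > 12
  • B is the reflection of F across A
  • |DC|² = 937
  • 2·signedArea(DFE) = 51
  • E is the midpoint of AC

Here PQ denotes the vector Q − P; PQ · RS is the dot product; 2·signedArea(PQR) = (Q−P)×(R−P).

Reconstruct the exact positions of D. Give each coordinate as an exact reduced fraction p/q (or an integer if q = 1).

D = (-12, 13)

1. D_x = -12  [2·signedArea(DFE) = 51 ∩ DB · FA = 493]
2. D_y = 13  [2·signedArea(DFE) = 51 ∩ DB · FA = 493]
   → D = (-12, 13)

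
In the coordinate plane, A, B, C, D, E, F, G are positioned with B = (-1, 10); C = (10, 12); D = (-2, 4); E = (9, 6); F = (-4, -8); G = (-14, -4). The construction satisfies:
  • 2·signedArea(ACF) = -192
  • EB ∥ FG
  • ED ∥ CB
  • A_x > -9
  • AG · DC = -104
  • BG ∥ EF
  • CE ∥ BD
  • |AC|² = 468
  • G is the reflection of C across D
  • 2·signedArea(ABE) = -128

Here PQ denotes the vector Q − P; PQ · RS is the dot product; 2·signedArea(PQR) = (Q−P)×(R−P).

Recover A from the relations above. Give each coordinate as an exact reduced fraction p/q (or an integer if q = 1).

1. A_x = -8  [2·signedArea(ABE) = -128 ∩ AG · DC = -104]
2. A_y = 0  [2·signedArea(ABE) = -128 ∩ AG · DC = -104]
   → A = (-8, 0)

A = (-8, 0)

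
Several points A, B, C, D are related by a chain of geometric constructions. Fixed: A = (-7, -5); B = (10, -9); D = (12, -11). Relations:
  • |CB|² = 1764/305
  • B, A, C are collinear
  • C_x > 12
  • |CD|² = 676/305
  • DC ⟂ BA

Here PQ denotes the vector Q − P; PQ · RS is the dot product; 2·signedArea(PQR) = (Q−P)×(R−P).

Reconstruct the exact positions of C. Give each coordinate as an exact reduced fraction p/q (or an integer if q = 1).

1. C_x = 3764/305  [B, A, C are collinear ∩ DC ⟂ BA]
2. C_y = -2913/305  [B, A, C are collinear ∩ DC ⟂ BA]
   → C = (3764/305, -2913/305)

C = (3764/305, -2913/305)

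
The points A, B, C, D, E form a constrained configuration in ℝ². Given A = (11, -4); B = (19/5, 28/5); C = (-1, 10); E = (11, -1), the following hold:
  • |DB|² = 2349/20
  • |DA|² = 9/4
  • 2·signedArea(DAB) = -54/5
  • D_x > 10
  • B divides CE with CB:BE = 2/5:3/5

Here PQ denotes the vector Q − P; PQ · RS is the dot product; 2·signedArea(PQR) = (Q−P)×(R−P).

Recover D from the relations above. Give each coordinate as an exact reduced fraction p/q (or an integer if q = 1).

1. D_x = 11  [line -48/5·x + -36/5·y + 438/5 = 0 ∩ |DB|² = 2349/20]
2. D_y = -5/2  [line -48/5·x + -36/5·y + 438/5 = 0 ∩ |DB|² = 2349/20]
   → D = (11, -5/2)

D = (11, -5/2)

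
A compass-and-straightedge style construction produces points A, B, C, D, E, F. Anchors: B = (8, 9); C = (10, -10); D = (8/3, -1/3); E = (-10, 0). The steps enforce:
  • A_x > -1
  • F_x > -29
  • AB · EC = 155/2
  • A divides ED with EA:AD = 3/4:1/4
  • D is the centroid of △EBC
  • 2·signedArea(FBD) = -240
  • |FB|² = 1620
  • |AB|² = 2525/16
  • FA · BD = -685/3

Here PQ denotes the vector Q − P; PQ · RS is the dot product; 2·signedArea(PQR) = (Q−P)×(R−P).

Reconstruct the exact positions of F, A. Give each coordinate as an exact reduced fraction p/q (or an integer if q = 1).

1. A_x = -1/2  [A divides ED with EA:AD = 3/4:1/4]
2. A_y = -1/4  [A divides ED with EA:AD = 3/4:1/4]
   → A = (-1/2, -1/4)
3. F_x = -28  [2·signedArea(FBD) = -240 ∩ FA · BD = -685/3]
4. F_y = -9  [2·signedArea(FBD) = -240 ∩ FA · BD = -685/3]
   → F = (-28, -9)

A = (-1/2, -1/4)
F = (-28, -9)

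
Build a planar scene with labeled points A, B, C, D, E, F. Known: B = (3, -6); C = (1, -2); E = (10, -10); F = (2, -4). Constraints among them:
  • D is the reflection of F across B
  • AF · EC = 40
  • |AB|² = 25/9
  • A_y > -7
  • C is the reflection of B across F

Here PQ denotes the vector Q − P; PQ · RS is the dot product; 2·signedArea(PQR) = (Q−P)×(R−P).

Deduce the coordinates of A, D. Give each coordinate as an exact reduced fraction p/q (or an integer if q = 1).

A = (14/3, -6)
D = (4, -8)

1. A_x = 14/3  [line 9·x + -8·y + -90 = 0 ∩ |AB|² = 25/9]
2. A_y = -6  [line 9·x + -8·y + -90 = 0 ∩ |AB|² = 25/9]
   → A = (14/3, -6)
3. D_x = 4  [D is the reflection of F across B]
4. D_y = -8  [D is the reflection of F across B]
   → D = (4, -8)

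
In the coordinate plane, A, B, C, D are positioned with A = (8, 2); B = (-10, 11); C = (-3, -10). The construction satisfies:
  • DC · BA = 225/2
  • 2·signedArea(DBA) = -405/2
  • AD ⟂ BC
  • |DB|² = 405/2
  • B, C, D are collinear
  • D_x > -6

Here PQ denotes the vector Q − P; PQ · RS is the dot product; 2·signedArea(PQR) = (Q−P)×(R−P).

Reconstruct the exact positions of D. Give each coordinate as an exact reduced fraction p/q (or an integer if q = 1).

1. D_x = -11/2  [B, C, D are collinear ∩ AD ⟂ BC]
2. D_y = -5/2  [B, C, D are collinear ∩ AD ⟂ BC]
   → D = (-11/2, -5/2)

D = (-11/2, -5/2)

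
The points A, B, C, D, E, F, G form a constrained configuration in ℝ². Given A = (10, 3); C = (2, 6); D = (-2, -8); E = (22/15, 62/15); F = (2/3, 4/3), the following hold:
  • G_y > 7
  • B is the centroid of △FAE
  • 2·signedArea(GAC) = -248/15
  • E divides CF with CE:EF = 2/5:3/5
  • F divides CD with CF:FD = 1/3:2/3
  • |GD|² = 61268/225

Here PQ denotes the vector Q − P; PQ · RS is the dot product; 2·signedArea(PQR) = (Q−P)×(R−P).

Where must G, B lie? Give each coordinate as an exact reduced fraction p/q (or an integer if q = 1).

B = (182/45, 127/45)
G = (38/15, 118/15)

1. G_x = 38/15  [line -3·x + -8·y + 1058/15 = 0 ∩ |GD|² = 61268/225]
2. G_y = 118/15  [line -3·x + -8·y + 1058/15 = 0 ∩ |GD|² = 61268/225]
   → G = (38/15, 118/15)
3. B_x = 182/45  [B is the centroid of △FAE]
4. B_y = 127/45  [B is the centroid of △FAE]
   → B = (182/45, 127/45)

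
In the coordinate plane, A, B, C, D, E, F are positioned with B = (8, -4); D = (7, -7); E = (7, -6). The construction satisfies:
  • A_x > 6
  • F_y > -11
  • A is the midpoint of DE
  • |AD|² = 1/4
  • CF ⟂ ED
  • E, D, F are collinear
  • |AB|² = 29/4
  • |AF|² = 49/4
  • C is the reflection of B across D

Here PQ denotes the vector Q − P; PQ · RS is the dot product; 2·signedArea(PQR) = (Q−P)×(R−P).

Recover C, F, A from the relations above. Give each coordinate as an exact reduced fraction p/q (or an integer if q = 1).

A = (7, -13/2)
C = (6, -10)
F = (7, -10)

1. C_x = 6  [C is the reflection of B across D]
2. C_y = -10  [C is the reflection of B across D]
   → C = (6, -10)
3. F_x = 7  [E, D, F are collinear ∩ CF ⟂ ED]
4. F_y = -10  [E, D, F are collinear ∩ CF ⟂ ED]
   → F = (7, -10)
5. A_x = 7  [A is the midpoint of DE]
6. A_y = -13/2  [A is the midpoint of DE]
   → A = (7, -13/2)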